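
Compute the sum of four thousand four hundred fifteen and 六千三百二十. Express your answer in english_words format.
Convert four thousand four hundred fifteen (English words) → 4×1000 + 4×100 + 15 = 4415 (decimal)
Convert 六千三百二十 (Chinese numeral) → 6×1000 + 3×100 + 2×10 = 6320 (decimal)
Compute 4415 + 6320 = 10735
Convert 10735 (decimal) → 10735 = 10×1000 + 7×100 + 35 → ten thousand seven hundred thirty-five (English words)
ten thousand seven hundred thirty-five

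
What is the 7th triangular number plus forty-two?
The 7th triangular number = 7×8/2 = 28
Convert forty-two (English words) → 42 (decimal)
Compute 28 + 42 = 70
70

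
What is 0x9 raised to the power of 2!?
Convert 0x9 (hexadecimal) → 9 (decimal)
Convert 2! (factorial) → 2 (decimal)
Compute 9 ^ 2 = 81
81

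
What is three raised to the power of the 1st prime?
Convert three (English words) → 3 (decimal)
Convert the 1st prime (prime index) → 2 (decimal)
Compute 3 ^ 2 = 9
9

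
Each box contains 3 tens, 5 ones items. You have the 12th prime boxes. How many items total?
Convert 3 tens, 5 ones (place-value notation) → 3×10 + 5 = 35 (decimal)
Convert the 12th prime (prime index) → 37 (decimal)
Compute 35 × 37 = 1295
1295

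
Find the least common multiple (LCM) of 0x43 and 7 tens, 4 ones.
Convert 0x43 (hexadecimal) → 4×16 + 3 = 67 (decimal)
Convert 7 tens, 4 ones (place-value notation) → 7×10 + 4 = 74 (decimal)
Compute lcm(67, 74) = 4958
4958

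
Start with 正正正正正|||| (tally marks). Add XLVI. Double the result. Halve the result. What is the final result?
Convert 正正正正正|||| (tally marks) → 5 + 5 + 5 + 5 + 5 + 4 = 29 (decimal)
Start: 29
Convert XLVI (Roman numeral) → 40 + 5 + 1 = 46 (decimal)
29 + 46 = 75
75 × 2 = 150
150 ÷ 2 = 75
75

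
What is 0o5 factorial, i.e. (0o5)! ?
Convert 0o5 (octal) → 5 (decimal)
Compute 5! = 120
120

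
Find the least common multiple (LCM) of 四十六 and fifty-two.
Convert 四十六 (Chinese numeral) → 4×10 + 6 = 46 (decimal)
Convert fifty-two (English words) → 52 (decimal)
Compute lcm(46, 52) = 1196
1196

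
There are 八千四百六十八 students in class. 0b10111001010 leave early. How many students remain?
Convert 八千四百六十八 (Chinese numeral) → 8×1000 + 4×100 + 6×10 + 8 = 8468 (decimal)
Convert 0b10111001010 (binary) → 1024 + 256 + 128 + 64 + 8 + 2 = 1482 (decimal)
Compute 8468 - 1482 = 6986
6986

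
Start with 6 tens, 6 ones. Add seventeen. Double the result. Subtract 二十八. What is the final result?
Convert 6 tens, 6 ones (place-value notation) → 6×10 + 6 = 66 (decimal)
Start: 66
Convert seventeen (English words) → 17 (decimal)
66 + 17 = 83
83 × 2 = 166
Convert 二十八 (Chinese numeral) → 2×10 + 8 = 28 (decimal)
166 - 28 = 138
138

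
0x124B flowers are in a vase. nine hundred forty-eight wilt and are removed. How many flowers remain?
Convert 0x124B (hexadecimal) → 1×4096 + 2×256 + 4×16 + 11 = 4683 (decimal)
Convert nine hundred forty-eight (English words) → 9×100 + 48 = 948 (decimal)
Compute 4683 - 948 = 3735
3735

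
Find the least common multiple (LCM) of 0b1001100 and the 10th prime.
Convert 0b1001100 (binary) → 64 + 8 + 4 = 76 (decimal)
Convert the 10th prime (prime index) → 29 (decimal)
Compute lcm(76, 29) = 2204
2204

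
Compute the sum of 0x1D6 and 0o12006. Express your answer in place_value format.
Convert 0x1D6 (hexadecimal) → 1×256 + 13×16 + 6 = 470 (decimal)
Convert 0o12006 (octal) → 1×4096 + 2×512 + 6 = 5126 (decimal)
Compute 470 + 5126 = 5596
Convert 5596 (decimal) → 5596 = 5×1000 + 5×100 + 9×10 + 6 → 5 thousands, 5 hundreds, 9 tens, 6 ones (place-value notation)
5 thousands, 5 hundreds, 9 tens, 6 ones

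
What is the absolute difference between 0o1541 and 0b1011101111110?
Convert 0o1541 (octal) → 1×512 + 5×64 + 4×8 + 1 = 865 (decimal)
Convert 0b1011101111110 (binary) → 4096 + 1024 + 512 + 256 + 64 + 32 + 16 + 8 + 4 + 2 = 6014 (decimal)
Compute |865 - 6014| = 5149
5149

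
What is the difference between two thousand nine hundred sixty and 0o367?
Convert two thousand nine hundred sixty (English words) → 2×1000 + 9×100 + 60 = 2960 (decimal)
Convert 0o367 (octal) → 3×64 + 6×8 + 7 = 247 (decimal)
Difference: |2960 - 247| = 2713
2713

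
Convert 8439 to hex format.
Convert 8439 (decimal) → 8439 = 2×4096 + 15×16 + 7 → 0x20F7 (hexadecimal)
0x20F7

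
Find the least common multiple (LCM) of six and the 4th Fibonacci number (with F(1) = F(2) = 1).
Convert six (English words) → 6 (decimal)
Convert the 4th Fibonacci number (with F(1) = F(2) = 1) (Fibonacci index) → 1, 1, 2, 3 → 3 (decimal)
Compute lcm(6, 3) = 6
6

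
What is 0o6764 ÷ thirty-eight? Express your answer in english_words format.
Convert 0o6764 (octal) → 6×512 + 7×64 + 6×8 + 4 = 3572 (decimal)
Convert thirty-eight (English words) → 38 (decimal)
Compute 3572 ÷ 38 = 94
Convert 94 (decimal) → ninety-four (English words)
ninety-four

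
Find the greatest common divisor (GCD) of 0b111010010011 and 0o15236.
Convert 0b111010010011 (binary) → 2048 + 1024 + 512 + 128 + 16 + 2 + 1 = 3731 (decimal)
Convert 0o15236 (octal) → 1×4096 + 5×512 + 2×64 + 3×8 + 6 = 6814 (decimal)
Compute gcd(3731, 6814) = 1
1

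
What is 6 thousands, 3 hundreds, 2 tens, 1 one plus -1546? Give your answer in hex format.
Convert 6 thousands, 3 hundreds, 2 tens, 1 one (place-value notation) → 6×1000 + 3×100 + 2×10 + 1 = 6321 (decimal)
Compute 6321 + -1546 = 4775
Convert 4775 (decimal) → 4775 = 1×4096 + 2×256 + 10×16 + 7 → 0x12A7 (hexadecimal)
0x12A7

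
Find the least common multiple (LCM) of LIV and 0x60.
Convert LIV (Roman numeral) → 50 + 4 = 54 (decimal)
Convert 0x60 (hexadecimal) → 6×16 = 96 (decimal)
Compute lcm(54, 96) = 864
864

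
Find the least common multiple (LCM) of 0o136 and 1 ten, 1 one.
Convert 0o136 (octal) → 1×64 + 3×8 + 6 = 94 (decimal)
Convert 1 ten, 1 one (place-value notation) → 1×10 + 1 = 11 (decimal)
Compute lcm(94, 11) = 1034
1034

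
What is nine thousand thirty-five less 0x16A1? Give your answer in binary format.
Convert nine thousand thirty-five (English words) → 9×1000 + 35 = 9035 (decimal)
Convert 0x16A1 (hexadecimal) → 1×4096 + 6×256 + 10×16 + 1 = 5793 (decimal)
Compute 9035 - 5793 = 3242
Convert 3242 (decimal) → 3242 = 2048 + 1024 + 128 + 32 + 8 + 2 → 0b110010101010 (binary)
0b110010101010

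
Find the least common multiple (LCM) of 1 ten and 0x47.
Convert 1 ten (place-value notation) → 1×10 = 10 (decimal)
Convert 0x47 (hexadecimal) → 4×16 + 7 = 71 (decimal)
Compute lcm(10, 71) = 710
710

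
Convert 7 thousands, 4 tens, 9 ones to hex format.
Convert 7 thousands, 4 tens, 9 ones (place-value notation) → 7×1000 + 4×10 + 9 = 7049 (decimal)
Convert 7049 (decimal) → 7049 = 1×4096 + 11×256 + 8×16 + 9 → 0x1B89 (hexadecimal)
0x1B89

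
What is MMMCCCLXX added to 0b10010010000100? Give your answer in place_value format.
Convert MMMCCCLXX (Roman numeral) → 1000 + 1000 + 1000 + 100 + 100 + 100 + 50 + 10 + 10 = 3370 (decimal)
Convert 0b10010010000100 (binary) → 8192 + 1024 + 128 + 4 = 9348 (decimal)
Compute 3370 + 9348 = 12718
Convert 12718 (decimal) → 12718 = 12×1000 + 7×100 + 1×10 + 8 → 12 thousands, 7 hundreds, 1 ten, 8 ones (place-value notation)
12 thousands, 7 hundreds, 1 ten, 8 ones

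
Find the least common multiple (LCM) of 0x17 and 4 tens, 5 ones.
Convert 0x17 (hexadecimal) → 1×16 + 7 = 23 (decimal)
Convert 4 tens, 5 ones (place-value notation) → 4×10 + 5 = 45 (decimal)
Compute lcm(23, 45) = 1035
1035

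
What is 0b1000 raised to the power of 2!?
Convert 0b1000 (binary) → 8 (decimal)
Convert 2! (factorial) → 2 (decimal)
Compute 8 ^ 2 = 64
64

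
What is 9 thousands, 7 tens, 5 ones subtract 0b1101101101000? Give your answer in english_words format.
Convert 9 thousands, 7 tens, 5 ones (place-value notation) → 9×1000 + 7×10 + 5 = 9075 (decimal)
Convert 0b1101101101000 (binary) → 4096 + 2048 + 512 + 256 + 64 + 32 + 8 = 7016 (decimal)
Compute 9075 - 7016 = 2059
Convert 2059 (decimal) → 2059 = 2×1000 + 59 → two thousand fifty-nine (English words)
two thousand fifty-nine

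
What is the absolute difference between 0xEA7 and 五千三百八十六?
Convert 0xEA7 (hexadecimal) → 14×256 + 10×16 + 7 = 3751 (decimal)
Convert 五千三百八十六 (Chinese numeral) → 5×1000 + 3×100 + 8×10 + 6 = 5386 (decimal)
Compute |3751 - 5386| = 1635
1635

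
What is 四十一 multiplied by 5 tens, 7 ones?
Convert 四十一 (Chinese numeral) → 4×10 + 1 = 41 (decimal)
Convert 5 tens, 7 ones (place-value notation) → 5×10 + 7 = 57 (decimal)
Compute 41 × 57 = 2337
2337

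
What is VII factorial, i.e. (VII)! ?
Convert VII (Roman numeral) → 5 + 1 + 1 = 7 (decimal)
Compute 7! = 5040
5040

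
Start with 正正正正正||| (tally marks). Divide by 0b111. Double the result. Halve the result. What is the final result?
Convert 正正正正正||| (tally marks) → 5 + 5 + 5 + 5 + 5 + 3 = 28 (decimal)
Start: 28
Convert 0b111 (binary) → 4 + 2 + 1 = 7 (decimal)
28 ÷ 7 = 4
4 × 2 = 8
8 ÷ 2 = 4
4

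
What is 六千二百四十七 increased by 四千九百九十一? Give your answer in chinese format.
Convert 六千二百四十七 (Chinese numeral) → 6×1000 + 2×100 + 4×10 + 7 = 6247 (decimal)
Convert 四千九百九十一 (Chinese numeral) → 4×1000 + 9×100 + 9×10 + 1 = 4991 (decimal)
Compute 6247 + 4991 = 11238
Convert 11238 (decimal) → 11238 = 1×10000 + 1×1000 + 2×100 + 3×10 + 8 → 一万一千二百三十八 (Chinese numeral)
一万一千二百三十八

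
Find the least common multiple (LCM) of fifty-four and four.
Convert fifty-four (English words) → 54 (decimal)
Convert four (English words) → 4 (decimal)
Compute lcm(54, 4) = 108
108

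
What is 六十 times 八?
Convert 六十 (Chinese numeral) → 6×10 = 60 (decimal)
Convert 八 (Chinese numeral) → 8 (decimal)
Compute 60 × 8 = 480
480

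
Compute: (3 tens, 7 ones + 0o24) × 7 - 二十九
Convert 3 tens, 7 ones (place-value notation) → 3×10 + 7 = 37 (decimal)
Convert 0o24 (octal) → 2×8 + 4 = 20 (decimal)
Convert 二十九 (Chinese numeral) → 2×10 + 9 = 29 (decimal)
Expression in decimal: (37 + 20) × 7 - 29
Parentheses first: 37 + 20 = 57
Multiply: 57 × 7 = 399
Subtract: 399 - 29 = 370
370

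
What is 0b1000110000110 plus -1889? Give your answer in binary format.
Convert 0b1000110000110 (binary) → 4096 + 256 + 128 + 4 + 2 = 4486 (decimal)
Compute 4486 + -1889 = 2597
Convert 2597 (decimal) → 2597 = 2048 + 512 + 32 + 4 + 1 → 0b101000100101 (binary)
0b101000100101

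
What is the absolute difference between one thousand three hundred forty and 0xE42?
Convert one thousand three hundred forty (English words) → 1×1000 + 3×100 + 40 = 1340 (decimal)
Convert 0xE42 (hexadecimal) → 14×256 + 4×16 + 2 = 3650 (decimal)
Compute |1340 - 3650| = 2310
2310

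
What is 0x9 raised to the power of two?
Convert 0x9 (hexadecimal) → 9 (decimal)
Convert two (English words) → 2 (decimal)
Compute 9 ^ 2 = 81
81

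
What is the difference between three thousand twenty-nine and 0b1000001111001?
Convert three thousand twenty-nine (English words) → 3×1000 + 29 = 3029 (decimal)
Convert 0b1000001111001 (binary) → 4096 + 64 + 32 + 16 + 8 + 1 = 4217 (decimal)
Difference: |3029 - 4217| = 1188
1188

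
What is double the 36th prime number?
The 36th prime number = 151
Compute 151 × 2 = 302
302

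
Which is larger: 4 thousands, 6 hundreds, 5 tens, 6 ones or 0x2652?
Convert 4 thousands, 6 hundreds, 5 tens, 6 ones (place-value notation) → 4×1000 + 6×100 + 5×10 + 6 = 4656 (decimal)
Convert 0x2652 (hexadecimal) → 2×4096 + 6×256 + 5×16 + 2 = 9810 (decimal)
Compare 4656 vs 9810: larger = 9810
9810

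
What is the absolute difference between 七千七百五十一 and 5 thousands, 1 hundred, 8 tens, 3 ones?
Convert 七千七百五十一 (Chinese numeral) → 7×1000 + 7×100 + 5×10 + 1 = 7751 (decimal)
Convert 5 thousands, 1 hundred, 8 tens, 3 ones (place-value notation) → 5×1000 + 1×100 + 8×10 + 3 = 5183 (decimal)
Compute |7751 - 5183| = 2568
2568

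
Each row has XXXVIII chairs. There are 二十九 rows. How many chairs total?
Convert XXXVIII (Roman numeral) → 10 + 10 + 10 + 5 + 1 + 1 + 1 = 38 (decimal)
Convert 二十九 (Chinese numeral) → 2×10 + 9 = 29 (decimal)
Compute 38 × 29 = 1102
1102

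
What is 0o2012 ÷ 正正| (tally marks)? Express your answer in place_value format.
Convert 0o2012 (octal) → 2×512 + 1×8 + 2 = 1034 (decimal)
Convert 正正| (tally marks) → 5 + 5 + 1 = 11 (decimal)
Compute 1034 ÷ 11 = 94
Convert 94 (decimal) → 94 = 9×10 + 4 → 9 tens, 4 ones (place-value notation)
9 tens, 4 ones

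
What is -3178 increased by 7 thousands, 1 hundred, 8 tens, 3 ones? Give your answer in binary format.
Convert 7 thousands, 1 hundred, 8 tens, 3 ones (place-value notation) → 7×1000 + 1×100 + 8×10 + 3 = 7183 (decimal)
Compute -3178 + 7183 = 4005
Convert 4005 (decimal) → 4005 = 2048 + 1024 + 512 + 256 + 128 + 32 + 4 + 1 → 0b111110100101 (binary)
0b111110100101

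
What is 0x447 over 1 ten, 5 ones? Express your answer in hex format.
Convert 0x447 (hexadecimal) → 4×256 + 4×16 + 7 = 1095 (decimal)
Convert 1 ten, 5 ones (place-value notation) → 1×10 + 5 = 15 (decimal)
Compute 1095 ÷ 15 = 73
Convert 73 (decimal) → 73 = 4×16 + 9 → 0x49 (hexadecimal)
0x49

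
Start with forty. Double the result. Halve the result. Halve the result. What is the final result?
Convert forty (English words) → 40 (decimal)
Start: 40
40 × 2 = 80
80 ÷ 2 = 40
40 ÷ 2 = 20
20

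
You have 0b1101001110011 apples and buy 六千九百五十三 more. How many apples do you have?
Convert 0b1101001110011 (binary) → 4096 + 2048 + 512 + 64 + 32 + 16 + 2 + 1 = 6771 (decimal)
Convert 六千九百五十三 (Chinese numeral) → 6×1000 + 9×100 + 5×10 + 3 = 6953 (decimal)
Compute 6771 + 6953 = 13724
13724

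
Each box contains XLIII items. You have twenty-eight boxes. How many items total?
Convert XLIII (Roman numeral) → 40 + 1 + 1 + 1 = 43 (decimal)
Convert twenty-eight (English words) → 28 (decimal)
Compute 43 × 28 = 1204
1204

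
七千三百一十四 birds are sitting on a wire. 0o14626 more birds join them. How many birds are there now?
Convert 七千三百一十四 (Chinese numeral) → 7×1000 + 3×100 + 1×10 + 4 = 7314 (decimal)
Convert 0o14626 (octal) → 1×4096 + 4×512 + 6×64 + 2×8 + 6 = 6550 (decimal)
Compute 7314 + 6550 = 13864
13864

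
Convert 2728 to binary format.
Convert 2728 (decimal) → 2728 = 2048 + 512 + 128 + 32 + 8 → 0b101010101000 (binary)
0b101010101000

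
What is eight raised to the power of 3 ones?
Convert eight (English words) → 8 (decimal)
Convert 3 ones (place-value notation) → 3 (decimal)
Compute 8 ^ 3 = 512
512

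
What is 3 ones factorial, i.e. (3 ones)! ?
Convert 3 ones (place-value notation) → 3 (decimal)
Compute 3! = 6
6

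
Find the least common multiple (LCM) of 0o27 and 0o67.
Convert 0o27 (octal) → 2×8 + 7 = 23 (decimal)
Convert 0o67 (octal) → 6×8 + 7 = 55 (decimal)
Compute lcm(23, 55) = 1265
1265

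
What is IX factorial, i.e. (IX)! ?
Convert IX (Roman numeral) → 9 (decimal)
Compute 9! = 362880
362880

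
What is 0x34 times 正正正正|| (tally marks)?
Convert 0x34 (hexadecimal) → 3×16 + 4 = 52 (decimal)
Convert 正正正正|| (tally marks) → 5 + 5 + 5 + 5 + 2 = 22 (decimal)
Compute 52 × 22 = 1144
1144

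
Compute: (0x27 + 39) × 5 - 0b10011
Convert 0x27 (hexadecimal) → 2×16 + 7 = 39 (decimal)
Convert 0b10011 (binary) → 16 + 2 + 1 = 19 (decimal)
Expression in decimal: (39 + 39) × 5 - 19
Parentheses first: 39 + 39 = 78
Multiply: 78 × 5 = 390
Subtract: 390 - 19 = 371
371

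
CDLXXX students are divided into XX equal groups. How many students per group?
Convert CDLXXX (Roman numeral) → 400 + 50 + 10 + 10 + 10 = 480 (decimal)
Convert XX (Roman numeral) → 10 + 10 = 20 (decimal)
Compute 480 ÷ 20 = 24
24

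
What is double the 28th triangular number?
The 28th triangular number = 28×29/2 = 406
Compute 406 × 2 = 812
812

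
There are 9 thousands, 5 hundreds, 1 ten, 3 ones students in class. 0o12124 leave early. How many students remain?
Convert 9 thousands, 5 hundreds, 1 ten, 3 ones (place-value notation) → 9×1000 + 5×100 + 1×10 + 3 = 9513 (decimal)
Convert 0o12124 (octal) → 1×4096 + 2×512 + 1×64 + 2×8 + 4 = 5204 (decimal)
Compute 9513 - 5204 = 4309
4309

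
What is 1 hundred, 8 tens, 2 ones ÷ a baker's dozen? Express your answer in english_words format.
Convert 1 hundred, 8 tens, 2 ones (place-value notation) → 1×100 + 8×10 + 2 = 182 (decimal)
Convert a baker's dozen (colloquial) → 13 (decimal)
Compute 182 ÷ 13 = 14
Convert 14 (decimal) → fourteen (English words)
fourteen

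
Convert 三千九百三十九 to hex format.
Convert 三千九百三十九 (Chinese numeral) → 3×1000 + 9×100 + 3×10 + 9 = 3939 (decimal)
Convert 3939 (decimal) → 3939 = 15×256 + 6×16 + 3 → 0xF63 (hexadecimal)
0xF63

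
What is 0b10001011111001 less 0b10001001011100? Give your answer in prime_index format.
Convert 0b10001011111001 (binary) → 8192 + 512 + 128 + 64 + 32 + 16 + 8 + 1 = 8953 (decimal)
Convert 0b10001001011100 (binary) → 8192 + 512 + 64 + 16 + 8 + 4 = 8796 (decimal)
Compute 8953 - 8796 = 157
Convert 157 (decimal) → the 37th prime (prime index)
the 37th prime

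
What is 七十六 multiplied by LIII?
Convert 七十六 (Chinese numeral) → 7×10 + 6 = 76 (decimal)
Convert LIII (Roman numeral) → 50 + 1 + 1 + 1 = 53 (decimal)
Compute 76 × 53 = 4028
4028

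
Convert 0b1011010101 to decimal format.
Convert 0b1011010101 (binary) → 512 + 128 + 64 + 16 + 4 + 1 = 725 (decimal)
725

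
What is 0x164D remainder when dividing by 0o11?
Convert 0x164D (hexadecimal) → 1×4096 + 6×256 + 4×16 + 13 = 5709 (decimal)
Convert 0o11 (octal) → 1×8 + 1 = 9 (decimal)
Compute 5709 mod 9 = 3
3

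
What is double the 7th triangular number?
The 7th triangular number = 7×8/2 = 28
Compute 28 × 2 = 56
56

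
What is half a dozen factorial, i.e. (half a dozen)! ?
Convert half a dozen (colloquial) → 6 (decimal)
Compute 6! = 720
720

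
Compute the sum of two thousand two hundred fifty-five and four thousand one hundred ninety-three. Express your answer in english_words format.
Convert two thousand two hundred fifty-five (English words) → 2×1000 + 2×100 + 55 = 2255 (decimal)
Convert four thousand one hundred ninety-three (English words) → 4×1000 + 1×100 + 93 = 4193 (decimal)
Compute 2255 + 4193 = 6448
Convert 6448 (decimal) → 6448 = 6×1000 + 4×100 + 48 → six thousand four hundred forty-eight (English words)
six thousand four hundred forty-eight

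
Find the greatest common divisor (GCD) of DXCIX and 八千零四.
Convert DXCIX (Roman numeral) → 500 + 90 + 9 = 599 (decimal)
Convert 八千零四 (Chinese numeral) → 8×1000 + 4 = 8004 (decimal)
Compute gcd(599, 8004) = 1
1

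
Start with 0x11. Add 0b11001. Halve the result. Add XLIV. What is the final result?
Convert 0x11 (hexadecimal) → 1×16 + 1 = 17 (decimal)
Start: 17
Convert 0b11001 (binary) → 16 + 8 + 1 = 25 (decimal)
17 + 25 = 42
42 ÷ 2 = 21
Convert XLIV (Roman numeral) → 40 + 4 = 44 (decimal)
21 + 44 = 65
65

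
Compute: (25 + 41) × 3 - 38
Parentheses first: 25 + 41 = 66
Multiply: 66 × 3 = 198
Subtract: 198 - 38 = 160
160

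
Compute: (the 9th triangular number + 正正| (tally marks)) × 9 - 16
Convert the 9th triangular number (triangular index) → 9×10/2 = 45 (decimal)
Convert 正正| (tally marks) → 5 + 5 + 1 = 11 (decimal)
Expression in decimal: (45 + 11) × 9 - 16
Parentheses first: 45 + 11 = 56
Multiply: 56 × 9 = 504
Subtract: 504 - 16 = 488
488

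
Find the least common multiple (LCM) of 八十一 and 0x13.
Convert 八十一 (Chinese numeral) → 8×10 + 1 = 81 (decimal)
Convert 0x13 (hexadecimal) → 1×16 + 3 = 19 (decimal)
Compute lcm(81, 19) = 1539
1539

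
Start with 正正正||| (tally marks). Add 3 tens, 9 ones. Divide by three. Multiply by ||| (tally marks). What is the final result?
Convert 正正正||| (tally marks) → 5 + 5 + 5 + 3 = 18 (decimal)
Start: 18
Convert 3 tens, 9 ones (place-value notation) → 3×10 + 9 = 39 (decimal)
18 + 39 = 57
Convert three (English words) → 3 (decimal)
57 ÷ 3 = 19
Convert ||| (tally marks) → 3 (decimal)
19 × 3 = 57
57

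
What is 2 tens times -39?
Convert 2 tens (place-value notation) → 2×10 = 20 (decimal)
Compute 20 × -39 = -780
-780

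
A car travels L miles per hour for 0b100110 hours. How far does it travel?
Convert L (Roman numeral) → 50 (decimal)
Convert 0b100110 (binary) → 32 + 4 + 2 = 38 (decimal)
Compute 50 × 38 = 1900
1900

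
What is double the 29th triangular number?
The 29th triangular number = 29×30/2 = 435
Compute 435 × 2 = 870
870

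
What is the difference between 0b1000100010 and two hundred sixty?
Convert 0b1000100010 (binary) → 512 + 32 + 2 = 546 (decimal)
Convert two hundred sixty (English words) → 2×100 + 60 = 260 (decimal)
Difference: |546 - 260| = 286
286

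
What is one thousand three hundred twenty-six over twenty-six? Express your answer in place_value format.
Convert one thousand three hundred twenty-six (English words) → 1×1000 + 3×100 + 26 = 1326 (decimal)
Convert twenty-six (English words) → 26 (decimal)
Compute 1326 ÷ 26 = 51
Convert 51 (decimal) → 51 = 5×10 + 1 → 5 tens, 1 one (place-value notation)
5 tens, 1 one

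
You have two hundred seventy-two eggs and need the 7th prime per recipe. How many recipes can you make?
Convert two hundred seventy-two (English words) → 2×100 + 72 = 272 (decimal)
Convert the 7th prime (prime index) → 17 (decimal)
Compute 272 ÷ 17 = 16
16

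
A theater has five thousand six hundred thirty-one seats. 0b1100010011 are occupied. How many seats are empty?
Convert five thousand six hundred thirty-one (English words) → 5×1000 + 6×100 + 31 = 5631 (decimal)
Convert 0b1100010011 (binary) → 512 + 256 + 16 + 2 + 1 = 787 (decimal)
Compute 5631 - 787 = 4844
4844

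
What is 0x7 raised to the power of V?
Convert 0x7 (hexadecimal) → 7 (decimal)
Convert V (Roman numeral) → 5 (decimal)
Compute 7 ^ 5 = 16807
16807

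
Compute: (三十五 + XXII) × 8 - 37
Convert 三十五 (Chinese numeral) → 3×10 + 5 = 35 (decimal)
Convert XXII (Roman numeral) → 10 + 10 + 1 + 1 = 22 (decimal)
Expression in decimal: (35 + 22) × 8 - 37
Parentheses first: 35 + 22 = 57
Multiply: 57 × 8 = 456
Subtract: 456 - 37 = 419
419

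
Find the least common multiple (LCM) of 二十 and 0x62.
Convert 二十 (Chinese numeral) → 2×10 = 20 (decimal)
Convert 0x62 (hexadecimal) → 6×16 + 2 = 98 (decimal)
Compute lcm(20, 98) = 980
980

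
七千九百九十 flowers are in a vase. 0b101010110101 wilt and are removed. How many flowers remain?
Convert 七千九百九十 (Chinese numeral) → 7×1000 + 9×100 + 9×10 = 7990 (decimal)
Convert 0b101010110101 (binary) → 2048 + 512 + 128 + 32 + 16 + 4 + 1 = 2741 (decimal)
Compute 7990 - 2741 = 5249
5249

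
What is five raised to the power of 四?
Convert five (English words) → 5 (decimal)
Convert 四 (Chinese numeral) → 4 (decimal)
Compute 5 ^ 4 = 625
625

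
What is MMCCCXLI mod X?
Convert MMCCCXLI (Roman numeral) → 1000 + 1000 + 100 + 100 + 100 + 40 + 1 = 2341 (decimal)
Convert X (Roman numeral) → 10 (decimal)
Compute 2341 mod 10 = 1
1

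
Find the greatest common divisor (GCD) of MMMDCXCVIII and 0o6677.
Convert MMMDCXCVIII (Roman numeral) → 1000 + 1000 + 1000 + 500 + 100 + 90 + 5 + 1 + 1 + 1 = 3698 (decimal)
Convert 0o6677 (octal) → 6×512 + 6×64 + 7×8 + 7 = 3519 (decimal)
Compute gcd(3698, 3519) = 1
1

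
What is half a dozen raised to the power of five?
Convert half a dozen (colloquial) → 6 (decimal)
Convert five (English words) → 5 (decimal)
Compute 6 ^ 5 = 7776
7776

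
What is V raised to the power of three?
Convert V (Roman numeral) → 5 (decimal)
Convert three (English words) → 3 (decimal)
Compute 5 ^ 3 = 125
125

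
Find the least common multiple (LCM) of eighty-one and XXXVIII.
Convert eighty-one (English words) → 81 (decimal)
Convert XXXVIII (Roman numeral) → 10 + 10 + 10 + 5 + 1 + 1 + 1 = 38 (decimal)
Compute lcm(81, 38) = 3078
3078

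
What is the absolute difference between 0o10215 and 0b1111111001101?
Convert 0o10215 (octal) → 1×4096 + 2×64 + 1×8 + 5 = 4237 (decimal)
Convert 0b1111111001101 (binary) → 4096 + 2048 + 1024 + 512 + 256 + 128 + 64 + 8 + 4 + 1 = 8141 (decimal)
Compute |4237 - 8141| = 3904
3904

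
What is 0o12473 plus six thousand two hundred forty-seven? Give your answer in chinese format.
Convert 0o12473 (octal) → 1×4096 + 2×512 + 4×64 + 7×8 + 3 = 5435 (decimal)
Convert six thousand two hundred forty-seven (English words) → 6×1000 + 2×100 + 47 = 6247 (decimal)
Compute 5435 + 6247 = 11682
Convert 11682 (decimal) → 11682 = 1×10000 + 1×1000 + 6×100 + 8×10 + 2 → 一万一千六百八十二 (Chinese numeral)
一万一千六百八十二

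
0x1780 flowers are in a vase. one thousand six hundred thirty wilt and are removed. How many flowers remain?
Convert 0x1780 (hexadecimal) → 1×4096 + 7×256 + 8×16 = 6016 (decimal)
Convert one thousand six hundred thirty (English words) → 1×1000 + 6×100 + 30 = 1630 (decimal)
Compute 6016 - 1630 = 4386
4386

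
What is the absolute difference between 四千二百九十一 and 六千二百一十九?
Convert 四千二百九十一 (Chinese numeral) → 4×1000 + 2×100 + 9×10 + 1 = 4291 (decimal)
Convert 六千二百一十九 (Chinese numeral) → 6×1000 + 2×100 + 1×10 + 9 = 6219 (decimal)
Compute |4291 - 6219| = 1928
1928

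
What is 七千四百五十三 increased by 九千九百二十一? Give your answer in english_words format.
Convert 七千四百五十三 (Chinese numeral) → 7×1000 + 4×100 + 5×10 + 3 = 7453 (decimal)
Convert 九千九百二十一 (Chinese numeral) → 9×1000 + 9×100 + 2×10 + 1 = 9921 (decimal)
Compute 7453 + 9921 = 17374
Convert 17374 (decimal) → 17374 = 17×1000 + 3×100 + 74 → seventeen thousand three hundred seventy-four (English words)
seventeen thousand three hundred seventy-four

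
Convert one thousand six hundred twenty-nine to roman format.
Convert one thousand six hundred twenty-nine (English words) → 1×1000 + 6×100 + 29 = 1629 (decimal)
Convert 1629 (decimal) → 1629 = 1000 + 500 + 100 + 10 + 10 + 9 → MDCXXIX (Roman numeral)
MDCXXIX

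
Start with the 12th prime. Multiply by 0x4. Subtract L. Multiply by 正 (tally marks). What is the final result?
Convert the 12th prime (prime index) → 37 (decimal)
Start: 37
Convert 0x4 (hexadecimal) → 4 (decimal)
37 × 4 = 148
Convert L (Roman numeral) → 50 (decimal)
148 - 50 = 98
Convert 正 (tally marks) → 5 (decimal)
98 × 5 = 490
490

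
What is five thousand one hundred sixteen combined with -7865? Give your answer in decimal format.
Convert five thousand one hundred sixteen (English words) → 5×1000 + 1×100 + 16 = 5116 (decimal)
Compute 5116 + -7865 = -2749
-2749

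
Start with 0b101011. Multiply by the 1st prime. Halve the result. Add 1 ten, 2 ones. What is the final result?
Convert 0b101011 (binary) → 32 + 8 + 2 + 1 = 43 (decimal)
Start: 43
Convert the 1st prime (prime index) → 2 (decimal)
43 × 2 = 86
86 ÷ 2 = 43
Convert 1 ten, 2 ones (place-value notation) → 1×10 + 2 = 12 (decimal)
43 + 12 = 55
55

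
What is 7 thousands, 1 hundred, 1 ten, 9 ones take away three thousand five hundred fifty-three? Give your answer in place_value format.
Convert 7 thousands, 1 hundred, 1 ten, 9 ones (place-value notation) → 7×1000 + 1×100 + 1×10 + 9 = 7119 (decimal)
Convert three thousand five hundred fifty-three (English words) → 3×1000 + 5×100 + 53 = 3553 (decimal)
Compute 7119 - 3553 = 3566
Convert 3566 (decimal) → 3566 = 3×1000 + 5×100 + 6×10 + 6 → 3 thousands, 5 hundreds, 6 tens, 6 ones (place-value notation)
3 thousands, 5 hundreds, 6 tens, 6 ones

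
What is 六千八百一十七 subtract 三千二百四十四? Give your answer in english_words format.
Convert 六千八百一十七 (Chinese numeral) → 6×1000 + 8×100 + 1×10 + 7 = 6817 (decimal)
Convert 三千二百四十四 (Chinese numeral) → 3×1000 + 2×100 + 4×10 + 4 = 3244 (decimal)
Compute 6817 - 3244 = 3573
Convert 3573 (decimal) → 3573 = 3×1000 + 5×100 + 73 → three thousand five hundred seventy-three (English words)
three thousand five hundred seventy-three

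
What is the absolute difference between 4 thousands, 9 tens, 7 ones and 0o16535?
Convert 4 thousands, 9 tens, 7 ones (place-value notation) → 4×1000 + 9×10 + 7 = 4097 (decimal)
Convert 0o16535 (octal) → 1×4096 + 6×512 + 5×64 + 3×8 + 5 = 7517 (decimal)
Compute |4097 - 7517| = 3420
3420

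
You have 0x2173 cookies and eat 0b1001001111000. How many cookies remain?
Convert 0x2173 (hexadecimal) → 2×4096 + 1×256 + 7×16 + 3 = 8563 (decimal)
Convert 0b1001001111000 (binary) → 4096 + 512 + 64 + 32 + 16 + 8 = 4728 (decimal)
Compute 8563 - 4728 = 3835
3835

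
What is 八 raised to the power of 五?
Convert 八 (Chinese numeral) → 8 (decimal)
Convert 五 (Chinese numeral) → 5 (decimal)
Compute 8 ^ 5 = 32768
32768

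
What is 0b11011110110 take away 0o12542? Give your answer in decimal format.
Convert 0b11011110110 (binary) → 1024 + 512 + 128 + 64 + 32 + 16 + 4 + 2 = 1782 (decimal)
Convert 0o12542 (octal) → 1×4096 + 2×512 + 5×64 + 4×8 + 2 = 5474 (decimal)
Compute 1782 - 5474 = -3692
-3692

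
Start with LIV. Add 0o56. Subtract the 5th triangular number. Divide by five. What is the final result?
Convert LIV (Roman numeral) → 50 + 4 = 54 (decimal)
Start: 54
Convert 0o56 (octal) → 5×8 + 6 = 46 (decimal)
54 + 46 = 100
Convert the 5th triangular number (triangular index) → 5×6/2 = 15 (decimal)
100 - 15 = 85
Convert five (English words) → 5 (decimal)
85 ÷ 5 = 17
17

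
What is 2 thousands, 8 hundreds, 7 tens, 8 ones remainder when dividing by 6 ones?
Convert 2 thousands, 8 hundreds, 7 tens, 8 ones (place-value notation) → 2×1000 + 8×100 + 7×10 + 8 = 2878 (decimal)
Convert 6 ones (place-value notation) → 6 (decimal)
Compute 2878 mod 6 = 4
4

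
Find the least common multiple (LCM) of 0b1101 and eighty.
Convert 0b1101 (binary) → 8 + 4 + 1 = 13 (decimal)
Convert eighty (English words) → 80 (decimal)
Compute lcm(13, 80) = 1040
1040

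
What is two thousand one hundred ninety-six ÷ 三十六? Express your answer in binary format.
Convert two thousand one hundred ninety-six (English words) → 2×1000 + 1×100 + 96 = 2196 (decimal)
Convert 三十六 (Chinese numeral) → 3×10 + 6 = 36 (decimal)
Compute 2196 ÷ 36 = 61
Convert 61 (decimal) → 61 = 32 + 16 + 8 + 4 + 1 → 0b111101 (binary)
0b111101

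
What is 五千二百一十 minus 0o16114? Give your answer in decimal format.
Convert 五千二百一十 (Chinese numeral) → 5×1000 + 2×100 + 1×10 = 5210 (decimal)
Convert 0o16114 (octal) → 1×4096 + 6×512 + 1×64 + 1×8 + 4 = 7244 (decimal)
Compute 5210 - 7244 = -2034
-2034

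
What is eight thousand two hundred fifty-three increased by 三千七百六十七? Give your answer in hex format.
Convert eight thousand two hundred fifty-three (English words) → 8×1000 + 2×100 + 53 = 8253 (decimal)
Convert 三千七百六十七 (Chinese numeral) → 3×1000 + 7×100 + 6×10 + 7 = 3767 (decimal)
Compute 8253 + 3767 = 12020
Convert 12020 (decimal) → 12020 = 2×4096 + 14×256 + 15×16 + 4 → 0x2EF4 (hexadecimal)
0x2EF4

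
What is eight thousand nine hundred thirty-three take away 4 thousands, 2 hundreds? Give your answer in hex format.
Convert eight thousand nine hundred thirty-three (English words) → 8×1000 + 9×100 + 33 = 8933 (decimal)
Convert 4 thousands, 2 hundreds (place-value notation) → 4×1000 + 2×100 = 4200 (decimal)
Compute 8933 - 4200 = 4733
Convert 4733 (decimal) → 4733 = 1×4096 + 2×256 + 7×16 + 13 → 0x127D (hexadecimal)
0x127D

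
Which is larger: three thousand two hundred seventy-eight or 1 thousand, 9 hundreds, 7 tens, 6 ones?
Convert three thousand two hundred seventy-eight (English words) → 3×1000 + 2×100 + 78 = 3278 (decimal)
Convert 1 thousand, 9 hundreds, 7 tens, 6 ones (place-value notation) → 1×1000 + 9×100 + 7×10 + 6 = 1976 (decimal)
Compare 3278 vs 1976: larger = 3278
3278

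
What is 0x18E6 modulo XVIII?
Convert 0x18E6 (hexadecimal) → 1×4096 + 8×256 + 14×16 + 6 = 6374 (decimal)
Convert XVIII (Roman numeral) → 10 + 5 + 1 + 1 + 1 = 18 (decimal)
Compute 6374 mod 18 = 2
2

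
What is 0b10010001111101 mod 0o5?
Convert 0b10010001111101 (binary) → 8192 + 1024 + 64 + 32 + 16 + 8 + 4 + 1 = 9341 (decimal)
Convert 0o5 (octal) → 5 (decimal)
Compute 9341 mod 5 = 1
1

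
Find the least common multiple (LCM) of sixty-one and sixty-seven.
Convert sixty-one (English words) → 61 (decimal)
Convert sixty-seven (English words) → 67 (decimal)
Compute lcm(61, 67) = 4087
4087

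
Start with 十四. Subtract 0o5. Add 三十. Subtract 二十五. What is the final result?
Convert 十四 (Chinese numeral) → 1×10 + 4 = 14 (decimal)
Start: 14
Convert 0o5 (octal) → 5 (decimal)
14 - 5 = 9
Convert 三十 (Chinese numeral) → 3×10 = 30 (decimal)
9 + 30 = 39
Convert 二十五 (Chinese numeral) → 2×10 + 5 = 25 (decimal)
39 - 25 = 14
14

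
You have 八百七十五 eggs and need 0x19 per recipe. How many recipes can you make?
Convert 八百七十五 (Chinese numeral) → 8×100 + 7×10 + 5 = 875 (decimal)
Convert 0x19 (hexadecimal) → 1×16 + 9 = 25 (decimal)
Compute 875 ÷ 25 = 35
35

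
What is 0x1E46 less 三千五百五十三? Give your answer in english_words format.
Convert 0x1E46 (hexadecimal) → 1×4096 + 14×256 + 4×16 + 6 = 7750 (decimal)
Convert 三千五百五十三 (Chinese numeral) → 3×1000 + 5×100 + 5×10 + 3 = 3553 (decimal)
Compute 7750 - 3553 = 4197
Convert 4197 (decimal) → 4197 = 4×1000 + 1×100 + 97 → four thousand one hundred ninety-seven (English words)
four thousand one hundred ninety-seven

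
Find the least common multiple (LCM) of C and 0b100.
Convert C (Roman numeral) → 100 (decimal)
Convert 0b100 (binary) → 4 (decimal)
Compute lcm(100, 4) = 100
100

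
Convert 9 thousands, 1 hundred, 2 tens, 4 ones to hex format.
Convert 9 thousands, 1 hundred, 2 tens, 4 ones (place-value notation) → 9×1000 + 1×100 + 2×10 + 4 = 9124 (decimal)
Convert 9124 (decimal) → 9124 = 2×4096 + 3×256 + 10×16 + 4 → 0x23A4 (hexadecimal)
0x23A4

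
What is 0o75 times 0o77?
Convert 0o75 (octal) → 7×8 + 5 = 61 (decimal)
Convert 0o77 (octal) → 7×8 + 7 = 63 (decimal)
Compute 61 × 63 = 3843
3843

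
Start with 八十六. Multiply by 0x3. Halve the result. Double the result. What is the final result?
Convert 八十六 (Chinese numeral) → 8×10 + 6 = 86 (decimal)
Start: 86
Convert 0x3 (hexadecimal) → 3 (decimal)
86 × 3 = 258
258 ÷ 2 = 129
129 × 2 = 258
258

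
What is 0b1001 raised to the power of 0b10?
Convert 0b1001 (binary) → 8 + 1 = 9 (decimal)
Convert 0b10 (binary) → 2 (decimal)
Compute 9 ^ 2 = 81
81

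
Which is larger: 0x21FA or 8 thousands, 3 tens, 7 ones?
Convert 0x21FA (hexadecimal) → 2×4096 + 1×256 + 15×16 + 10 = 8698 (decimal)
Convert 8 thousands, 3 tens, 7 ones (place-value notation) → 8×1000 + 3×10 + 7 = 8037 (decimal)
Compare 8698 vs 8037: larger = 8698
8698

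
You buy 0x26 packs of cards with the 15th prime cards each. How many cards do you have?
Convert the 15th prime (prime index) → 47 (decimal)
Convert 0x26 (hexadecimal) → 2×16 + 6 = 38 (decimal)
Compute 47 × 38 = 1786
1786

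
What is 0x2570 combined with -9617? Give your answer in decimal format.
Convert 0x2570 (hexadecimal) → 2×4096 + 5×256 + 7×16 = 9584 (decimal)
Compute 9584 + -9617 = -33
-33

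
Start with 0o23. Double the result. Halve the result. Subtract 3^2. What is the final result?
Convert 0o23 (octal) → 2×8 + 3 = 19 (decimal)
Start: 19
19 × 2 = 38
38 ÷ 2 = 19
Convert 3^2 (power) → 9 (decimal)
19 - 9 = 10
10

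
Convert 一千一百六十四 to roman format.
Convert 一千一百六十四 (Chinese numeral) → 1×1000 + 1×100 + 6×10 + 4 = 1164 (decimal)
Convert 1164 (decimal) → 1164 = 1000 + 100 + 50 + 10 + 4 → MCLXIV (Roman numeral)
MCLXIV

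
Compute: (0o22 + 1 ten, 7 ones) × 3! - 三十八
Convert 0o22 (octal) → 2×8 + 2 = 18 (decimal)
Convert 1 ten, 7 ones (place-value notation) → 1×10 + 7 = 17 (decimal)
Convert 3! (factorial) → 6 (decimal)
Convert 三十八 (Chinese numeral) → 3×10 + 8 = 38 (decimal)
Expression in decimal: (18 + 17) × 6 - 38
Parentheses first: 18 + 17 = 35
Multiply: 35 × 6 = 210
Subtract: 210 - 38 = 172
172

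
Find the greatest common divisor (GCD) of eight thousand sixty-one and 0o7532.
Convert eight thousand sixty-one (English words) → 8×1000 + 61 = 8061 (decimal)
Convert 0o7532 (octal) → 7×512 + 5×64 + 3×8 + 2 = 3930 (decimal)
Compute gcd(8061, 3930) = 3
3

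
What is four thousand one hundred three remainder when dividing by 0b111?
Convert four thousand one hundred three (English words) → 4×1000 + 1×100 + 3 = 4103 (decimal)
Convert 0b111 (binary) → 4 + 2 + 1 = 7 (decimal)
Compute 4103 mod 7 = 1
1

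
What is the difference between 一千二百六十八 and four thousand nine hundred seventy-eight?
Convert 一千二百六十八 (Chinese numeral) → 1×1000 + 2×100 + 6×10 + 8 = 1268 (decimal)
Convert four thousand nine hundred seventy-eight (English words) → 4×1000 + 9×100 + 78 = 4978 (decimal)
Difference: |1268 - 4978| = 3710
3710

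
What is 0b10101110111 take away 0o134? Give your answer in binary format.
Convert 0b10101110111 (binary) → 1024 + 256 + 64 + 32 + 16 + 4 + 2 + 1 = 1399 (decimal)
Convert 0o134 (octal) → 1×64 + 3×8 + 4 = 92 (decimal)
Compute 1399 - 92 = 1307
Convert 1307 (decimal) → 1307 = 1024 + 256 + 16 + 8 + 2 + 1 → 0b10100011011 (binary)
0b10100011011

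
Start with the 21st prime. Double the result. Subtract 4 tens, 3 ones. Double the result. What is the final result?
Convert the 21st prime (prime index) → 73 (decimal)
Start: 73
73 × 2 = 146
Convert 4 tens, 3 ones (place-value notation) → 4×10 + 3 = 43 (decimal)
146 - 43 = 103
103 × 2 = 206
206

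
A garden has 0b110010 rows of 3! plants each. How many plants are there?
Convert 3! (factorial) → 6 (decimal)
Convert 0b110010 (binary) → 32 + 16 + 2 = 50 (decimal)
Compute 6 × 50 = 300
300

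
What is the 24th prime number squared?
The 24th prime number = 89
Compute 89² = 89 × 89 = 7921
7921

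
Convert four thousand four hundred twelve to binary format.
Convert four thousand four hundred twelve (English words) → 4×1000 + 4×100 + 12 = 4412 (decimal)
Convert 4412 (decimal) → 4412 = 4096 + 256 + 32 + 16 + 8 + 4 → 0b1000100111100 (binary)
0b1000100111100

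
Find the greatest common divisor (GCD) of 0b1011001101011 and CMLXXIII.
Convert 0b1011001101011 (binary) → 4096 + 1024 + 512 + 64 + 32 + 8 + 2 + 1 = 5739 (decimal)
Convert CMLXXIII (Roman numeral) → 900 + 50 + 10 + 10 + 1 + 1 + 1 = 973 (decimal)
Compute gcd(5739, 973) = 1
1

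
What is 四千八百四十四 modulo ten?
Convert 四千八百四十四 (Chinese numeral) → 4×1000 + 8×100 + 4×10 + 4 = 4844 (decimal)
Convert ten (English words) → 10 (decimal)
Compute 4844 mod 10 = 4
4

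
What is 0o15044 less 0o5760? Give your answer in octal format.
Convert 0o15044 (octal) → 1×4096 + 5×512 + 4×8 + 4 = 6692 (decimal)
Convert 0o5760 (octal) → 5×512 + 7×64 + 6×8 = 3056 (decimal)
Compute 6692 - 3056 = 3636
Convert 3636 (decimal) → 3636 = 7×512 + 6×8 + 4 → 0o7064 (octal)
0o7064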